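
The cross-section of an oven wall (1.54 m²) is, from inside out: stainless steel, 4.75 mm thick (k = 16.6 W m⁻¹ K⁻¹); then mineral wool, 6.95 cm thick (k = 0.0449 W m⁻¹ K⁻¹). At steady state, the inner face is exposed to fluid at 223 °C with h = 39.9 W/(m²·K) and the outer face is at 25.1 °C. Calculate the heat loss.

Series thermal resistances, inner to outer:
  R_conv,in = 1/(hA) = 1/(39.9·1.54) = 0.01627 K/W
  R_stainless steel = L/(kA) = 0.00475/(16.6·1.54) = 1.858×10^-4 K/W
  R_mineral wool = L/(kA) = 0.0695/(0.0449·1.54) = 1.005 K/W
ΣR = 0.01627 + 1.858×10^-4 + 1.005 = 1.021 K/W
Q = ΔT/ΣR = (223 °C − 25.1 °C)/1.021 = 194 W

Q = 194 W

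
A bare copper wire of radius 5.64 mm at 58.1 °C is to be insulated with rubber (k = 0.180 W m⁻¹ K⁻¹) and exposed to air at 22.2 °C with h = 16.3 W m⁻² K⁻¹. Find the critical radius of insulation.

For a cylinder, r_cr = k_ins/h = 0.180/16.3 = 0.0110 m = 1.10 cm

r_cr = 1.10 cm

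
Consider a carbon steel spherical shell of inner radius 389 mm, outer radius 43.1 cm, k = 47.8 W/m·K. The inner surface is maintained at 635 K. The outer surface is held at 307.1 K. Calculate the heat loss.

Q = 4πk·ΔT/(1/r₁ − 1/r₂) = 4π × 47.8 × 327.9 / (1/0.389 − 1/0.431) = 7.86×10^5 W

Q = 7.86×10^5 W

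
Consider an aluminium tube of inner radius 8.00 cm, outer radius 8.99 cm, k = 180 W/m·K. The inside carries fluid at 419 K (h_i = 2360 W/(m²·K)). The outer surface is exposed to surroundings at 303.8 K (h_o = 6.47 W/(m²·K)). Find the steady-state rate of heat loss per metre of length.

Treat each layer as a resistance in series:
  R'_conv,in = 1/(2πr h) = 1/(2π·0.0800·2360) = 8.430×10^-4 m·K/W
  R'_aluminium = ln(0.0899/0.0800)/(2πk) = 0.1167/(2π·180) = 1.032×10^-4 m·K/W
  R'_conv,out = 1/(2πr h) = 1/(2π·0.0899·6.47) = 0.2736 m·K/W
ΣR = 8.430×10^-4 + 1.032×10^-4 + 0.2736 = 0.2745 m·K/W
Q' = ΔT/ΣR = (419 K − 303.8 K)/0.2745 = 420 W/m

Q' = 420 W/m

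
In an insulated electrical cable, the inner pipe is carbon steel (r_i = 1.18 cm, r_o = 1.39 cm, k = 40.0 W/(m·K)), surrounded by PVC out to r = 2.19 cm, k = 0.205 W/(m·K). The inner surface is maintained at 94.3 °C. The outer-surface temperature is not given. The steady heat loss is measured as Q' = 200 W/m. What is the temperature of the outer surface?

Sum the resistances:
  R'_carbon steel = ln(0.0139/0.0118)/(2πk) = 0.1638/(2π·40.0) = 6.517×10^-4 m·K/W
  R'_PVC = ln(0.0219/0.0139)/(2πk) = 0.4546/(2π·0.205) = 0.3529 m·K/W
ΣR = 0.3536 m·K/W
ΔT = Q'·ΣR = 200 × 0.3536 = 70.72 K
Heat flows outward, so T_out = T_in − ΔT = 94.3 − 70.72 = 23.6 °C

T_out = 23.6 °C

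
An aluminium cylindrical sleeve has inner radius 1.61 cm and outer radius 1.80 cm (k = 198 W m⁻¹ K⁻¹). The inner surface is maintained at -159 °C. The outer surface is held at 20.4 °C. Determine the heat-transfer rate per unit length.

Q' = 2.00×10^6 W/m

Q' = 2πk·ΔT/ln(r₂/r₁) = 2π × 198 × 179.4 / ln(0.0180/0.0161) = 2.00×10^6 W/m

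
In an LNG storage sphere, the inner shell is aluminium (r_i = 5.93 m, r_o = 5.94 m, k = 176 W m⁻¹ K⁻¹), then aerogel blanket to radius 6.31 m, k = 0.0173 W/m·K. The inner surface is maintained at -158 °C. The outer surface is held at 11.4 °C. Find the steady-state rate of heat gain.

Q = 3.73 kW

Series thermal resistances, inner to outer:
  R_aluminium = (1/5.93 − 1/5.94)/(4πk) = 2.839×10^-4/(4π·176) = 1.284×10^-7 K/W
  R_aerogel blanket = (1/5.94 − 1/6.31)/(4πk) = 0.009872/(4π·0.0173) = 0.04541 K/W
ΣR = 1.284×10^-7 + 0.04541 = 0.04541 K/W
Q = ΔT/ΣR = (-158 °C − 11.4 °C)/0.04541 = -3730 W
(Negative Q ⇒ heat flows inward; heat gain = 3730 W.)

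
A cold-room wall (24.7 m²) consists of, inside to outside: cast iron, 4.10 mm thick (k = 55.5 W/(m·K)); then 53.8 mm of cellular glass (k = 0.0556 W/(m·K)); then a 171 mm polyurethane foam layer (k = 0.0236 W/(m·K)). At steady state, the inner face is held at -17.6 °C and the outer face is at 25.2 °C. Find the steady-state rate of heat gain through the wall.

Treat each layer as a resistance in series:
  R_cast iron = L/(kA) = 0.00410/(55.5·24.7) = 2.991×10^-6 K/W
  R_cellular glass = L/(kA) = 0.0538/(0.0556·24.7) = 0.03918 K/W
  R_polyurethane foam = L/(kA) = 0.171/(0.0236·24.7) = 0.2934 K/W
ΣR = 2.991×10^-6 + 0.03918 + 0.2934 = 0.3326 K/W
Q = ΔT/ΣR = (-17.6 °C − 25.2 °C)/0.3326 = -129 W
(Negative Q ⇒ heat flows inward; heat gain = 129 W.)

Q = 129 W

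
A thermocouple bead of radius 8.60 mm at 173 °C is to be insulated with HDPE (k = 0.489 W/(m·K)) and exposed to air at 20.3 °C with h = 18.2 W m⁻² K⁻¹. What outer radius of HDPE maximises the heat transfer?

r_cr = 5.37 cm

For a sphere, r_cr = 2k_ins/h = 2·0.489/18.2 = 0.0537 m = 5.37 cm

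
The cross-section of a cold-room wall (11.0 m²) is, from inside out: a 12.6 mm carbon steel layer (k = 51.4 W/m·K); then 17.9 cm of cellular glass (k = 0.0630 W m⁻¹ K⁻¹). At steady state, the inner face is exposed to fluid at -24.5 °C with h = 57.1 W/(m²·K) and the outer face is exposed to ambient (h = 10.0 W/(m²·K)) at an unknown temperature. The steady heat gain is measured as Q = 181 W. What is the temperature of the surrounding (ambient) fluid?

Series resistances:
  R_conv,in = 1/(hA) = 1/(57.1·11.0) = 0.001592 K/W
  R_carbon steel = L/(kA) = 0.0126/(51.4·11.0) = 2.229×10^-5 K/W
  R_cellular glass = L/(kA) = 0.179/(0.0630·11.0) = 0.2583 K/W
  R_conv,out = 1/(hA) = 1/(10.0·11.0) = 0.009091 K/W
ΣR = 0.2690 K/W
ΔT = Q·ΣR = 181 × 0.2690 = 48.69 K
Heat flows inward, so T_out = T_in + ΔT = -24.5 + 48.69 = 24.2 °C

T_out = 24.2 °C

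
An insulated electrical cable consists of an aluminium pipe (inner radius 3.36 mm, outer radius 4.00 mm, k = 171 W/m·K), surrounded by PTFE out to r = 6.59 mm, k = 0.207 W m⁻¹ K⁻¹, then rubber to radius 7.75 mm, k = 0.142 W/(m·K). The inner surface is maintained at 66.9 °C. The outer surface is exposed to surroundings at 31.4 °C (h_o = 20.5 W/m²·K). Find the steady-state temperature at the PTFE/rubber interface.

T = 58.2 °C

Series thermal resistances, inner to outer:
  R'_aluminium = ln(0.00400/0.00336)/(2πk) = 0.1744/(2π·171) = 1.623×10^-4 m·K/W
  R'_PTFE = ln(0.00659/0.00400)/(2πk) = 0.4993/(2π·0.207) = 0.3839 m·K/W
  R'_rubber = ln(0.00775/0.00659)/(2πk) = 0.1621/(2π·0.142) = 0.1817 m·K/W
  R'_conv,out = 1/(2πr h) = 1/(2π·0.00775·20.5) = 1.002 m·K/W
ΣR = 1.623×10^-4 + 0.3839 + 0.1817 + 1.002 = 1.568 m·K/W
Q' = ΔT/ΣR = (66.9 °C − 31.4 °C)/1.568 = 22.64 W/m
From the inner boundary to the PTFE/rubber interface, ΣR_partial = 0.3841 m·K/W.
T_interface = T_in − Q'·ΣR_partial = 66.9 °C − (22.64)(0.3841) = 58.2 °C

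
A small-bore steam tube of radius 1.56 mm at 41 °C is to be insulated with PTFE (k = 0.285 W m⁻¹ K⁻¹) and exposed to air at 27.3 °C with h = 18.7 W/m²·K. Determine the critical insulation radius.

r_cr = 1.52 cm

For a cylinder, r_cr = k_ins/h = 0.285/18.7 = 0.0152 m = 1.52 cm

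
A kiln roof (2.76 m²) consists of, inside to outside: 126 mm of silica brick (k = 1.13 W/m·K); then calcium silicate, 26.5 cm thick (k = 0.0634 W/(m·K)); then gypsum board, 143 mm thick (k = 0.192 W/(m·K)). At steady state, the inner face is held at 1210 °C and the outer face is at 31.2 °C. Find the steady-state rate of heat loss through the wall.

Q = 646 W

Treat each layer as a resistance in series:
  R_silica brick = L/(kA) = 0.126/(1.13·2.76) = 0.04040 K/W
  R_calcium silicate = L/(kA) = 0.265/(0.0634·2.76) = 1.514 K/W
  R_gypsum board = L/(kA) = 0.143/(0.192·2.76) = 0.2699 K/W
ΣR = 0.04040 + 1.514 + 0.2699 = 1.824 K/W
Q = ΔT/ΣR = (1210 °C − 31.2 °C)/1.824 = 646 W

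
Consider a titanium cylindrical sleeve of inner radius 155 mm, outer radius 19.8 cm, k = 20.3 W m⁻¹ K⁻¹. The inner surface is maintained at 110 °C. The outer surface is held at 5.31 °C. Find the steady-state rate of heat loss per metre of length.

Q' = 54.5 kW/m

Q' = 2πk·ΔT/ln(r₂/r₁) = 2π × 20.3 × 104.69 / ln(0.198/0.155) = 54500 W/m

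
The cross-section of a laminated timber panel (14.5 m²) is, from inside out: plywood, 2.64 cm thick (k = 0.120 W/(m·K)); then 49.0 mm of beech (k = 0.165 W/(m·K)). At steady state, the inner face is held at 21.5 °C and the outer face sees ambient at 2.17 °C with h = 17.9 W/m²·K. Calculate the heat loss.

Q = 489 W

Resistance network (inner→outer):
  R_plywood = L/(kA) = 0.0264/(0.120·14.5) = 0.01517 K/W
  R_beech = L/(kA) = 0.0490/(0.165·14.5) = 0.02048 K/W
  R_conv,out = 1/(hA) = 1/(17.9·14.5) = 0.003853 K/W
ΣR = 0.01517 + 0.02048 + 0.003853 = 0.03950 K/W
Q = ΔT/ΣR = (21.5 °C − 2.17 °C)/0.03950 = 489 W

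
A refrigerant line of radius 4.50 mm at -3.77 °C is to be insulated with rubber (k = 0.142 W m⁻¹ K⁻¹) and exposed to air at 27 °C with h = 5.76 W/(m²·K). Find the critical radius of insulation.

For a cylinder, r_cr = k_ins/h = 0.142/5.76 = 0.0247 m = 2.47 cm

r_cr = 2.47 cm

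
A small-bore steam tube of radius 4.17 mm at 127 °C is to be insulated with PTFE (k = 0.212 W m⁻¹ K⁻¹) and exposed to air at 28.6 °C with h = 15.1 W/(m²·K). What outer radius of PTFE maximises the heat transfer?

r_cr = 1.40 cm

For a cylinder, r_cr = k_ins/h = 0.212/15.1 = 0.0140 m = 1.40 cm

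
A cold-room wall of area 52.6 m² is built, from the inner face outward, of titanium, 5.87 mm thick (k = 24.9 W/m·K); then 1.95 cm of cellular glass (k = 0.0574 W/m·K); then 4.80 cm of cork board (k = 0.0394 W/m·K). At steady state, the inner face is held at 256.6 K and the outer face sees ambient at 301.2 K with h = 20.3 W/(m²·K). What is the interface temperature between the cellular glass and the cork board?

Treat each layer as a resistance in series:
  R_titanium = L/(kA) = 0.00587/(24.9·52.6) = 4.482×10^-6 K/W
  R_cellular glass = L/(kA) = 0.0195/(0.0574·52.6) = 0.006459 K/W
  R_cork board = L/(kA) = 0.0480/(0.0394·52.6) = 0.02316 K/W
  R_conv,out = 1/(hA) = 1/(20.3·52.6) = 9.365×10^-4 K/W
ΣR = 4.482×10^-6 + 0.006459 + 0.02316 + 9.365×10^-4 = 0.03056 K/W
Q = ΔT/ΣR = (256.6 K − 301.2 K)/0.03056 = -1459 W
From the inner boundary to the cellular glass/cork board interface, ΣR_partial = 0.006463 K/W.
T_interface = T_in − Q·ΣR_partial = 256.6 K − (-1459)(0.006463) = 266.03 K

T = 266.03 K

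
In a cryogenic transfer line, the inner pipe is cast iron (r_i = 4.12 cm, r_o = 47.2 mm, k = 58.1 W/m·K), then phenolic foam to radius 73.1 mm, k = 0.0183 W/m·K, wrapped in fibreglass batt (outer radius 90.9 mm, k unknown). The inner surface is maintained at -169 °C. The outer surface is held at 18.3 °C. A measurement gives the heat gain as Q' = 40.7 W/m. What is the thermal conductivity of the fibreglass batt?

k = 0.0435 W/m·K

ΣR = ΔT/Q' = |-169 − 18.3|/40.7 = 4.602 m·K/W
Known resistances:
  R'_cast iron = ln(0.0472/0.0412)/(2πk) = 0.1360/(2π·58.1) = 3.724×10^-4 m·K/W
  R'_phenolic foam = ln(0.0731/0.0472)/(2πk) = 0.4374/(2π·0.0183) = 3.804 m·K/W
R_fibreglass batt = ΣR − ΣR_known = 4.602 − 3.804 = 0.7980 m·K/W
ln(r₂/r₁)/(2πk) = 0.7980 ⇒ k = 0.2179/(2π·0.7980) = 0.0435 W/m·K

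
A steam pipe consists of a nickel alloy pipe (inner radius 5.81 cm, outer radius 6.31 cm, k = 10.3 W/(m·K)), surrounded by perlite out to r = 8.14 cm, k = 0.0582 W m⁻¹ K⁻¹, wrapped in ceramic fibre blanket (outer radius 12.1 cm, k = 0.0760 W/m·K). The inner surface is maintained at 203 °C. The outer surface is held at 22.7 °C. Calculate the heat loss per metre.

Series thermal resistances, inner to outer:
  R'_nickel alloy = ln(0.0631/0.0581)/(2πk) = 0.08256/(2π·10.3) = 0.001276 m·K/W
  R'_perlite = ln(0.0814/0.0631)/(2πk) = 0.2547/(2π·0.0582) = 0.6964 m·K/W
  R'_ceramic fibre blanket = ln(0.121/0.0814)/(2πk) = 0.3964/(2π·0.0760) = 0.8302 m·K/W
ΣR = 0.001276 + 0.6964 + 0.8302 = 1.528 m·K/W
Q' = ΔT/ΣR = (203 °C − 22.7 °C)/1.528 = 118 W/m

Q' = 118 W/m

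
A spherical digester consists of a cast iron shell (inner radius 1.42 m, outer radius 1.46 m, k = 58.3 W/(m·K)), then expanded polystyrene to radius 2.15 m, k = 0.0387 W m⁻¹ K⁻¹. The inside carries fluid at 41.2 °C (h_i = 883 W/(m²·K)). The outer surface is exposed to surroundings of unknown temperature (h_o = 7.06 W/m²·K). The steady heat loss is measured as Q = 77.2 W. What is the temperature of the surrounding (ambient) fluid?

T_out = 6.11 °C

Series resistances:
  R_conv,in = 1/(4πr²h) = 1/(4π·1.42²·883) = 4.469×10^-5 K/W
  R_cast iron = (1/1.42 − 1/1.46)/(4πk) = 0.01929/(4π·58.3) = 2.634×10^-5 K/W
  R_expanded polystyrene = (1/1.46 − 1/2.15)/(4πk) = 0.2198/(4π·0.0387) = 0.4520 K/W
  R_conv,out = 1/(4πr²h) = 1/(4π·2.15²·7.06) = 0.002438 K/W
ΣR = 0.4545 K/W
ΔT = Q·ΣR = 77.2 × 0.4545 = 35.09 K
Heat flows outward, so T_out = T_in − ΔT = 41.2 − 35.09 = 6.11 °C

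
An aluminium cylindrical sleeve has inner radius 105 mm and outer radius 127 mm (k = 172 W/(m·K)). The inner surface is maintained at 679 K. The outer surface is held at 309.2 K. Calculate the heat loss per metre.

Q' = 2πk·ΔT/ln(r₂/r₁) = 2π × 172 × 369.8 / ln(0.127/0.105) = 2.10×10^6 W/m

Q' = 2.10×10^6 W/m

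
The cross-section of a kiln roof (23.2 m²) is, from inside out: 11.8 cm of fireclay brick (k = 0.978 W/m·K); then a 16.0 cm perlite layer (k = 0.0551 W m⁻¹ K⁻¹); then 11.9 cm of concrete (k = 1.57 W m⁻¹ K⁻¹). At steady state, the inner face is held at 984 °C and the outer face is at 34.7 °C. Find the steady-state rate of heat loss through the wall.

Resistance network (inner→outer):
  R_fireclay brick = L/(kA) = 0.118/(0.978·23.2) = 0.005201 K/W
  R_perlite = L/(kA) = 0.160/(0.0551·23.2) = 0.1252 K/W
  R_concrete = L/(kA) = 0.119/(1.57·23.2) = 0.003267 K/W
ΣR = 0.005201 + 0.1252 + 0.003267 = 0.1337 K/W
Q = ΔT/ΣR = (984 °C − 34.7 °C)/0.1337 = 7100 W

Q = 7.10 kW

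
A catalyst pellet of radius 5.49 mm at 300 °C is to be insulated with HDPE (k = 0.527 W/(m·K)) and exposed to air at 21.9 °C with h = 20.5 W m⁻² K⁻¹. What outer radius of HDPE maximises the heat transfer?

r_cr = 5.14 cm

For a sphere, r_cr = 2k_ins/h = 2·0.527/20.5 = 0.0514 m = 5.14 cm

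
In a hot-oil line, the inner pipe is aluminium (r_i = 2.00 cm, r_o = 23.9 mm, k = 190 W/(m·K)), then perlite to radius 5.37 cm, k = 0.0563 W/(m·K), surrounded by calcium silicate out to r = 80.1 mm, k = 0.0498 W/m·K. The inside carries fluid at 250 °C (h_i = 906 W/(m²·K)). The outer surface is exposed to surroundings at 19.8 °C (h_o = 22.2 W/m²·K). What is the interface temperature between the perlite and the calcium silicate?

T = 106 °C

Resistance network (inner→outer):
  R'_conv,in = 1/(2πr h) = 1/(2π·0.0200·906) = 0.008783 m·K/W
  R'_aluminium = ln(0.0239/0.0200)/(2πk) = 0.1781/(2π·190) = 1.492×10^-4 m·K/W
  R'_perlite = ln(0.0537/0.0239)/(2πk) = 0.8095/(2π·0.0563) = 2.288 m·K/W
  R'_calcium silicate = ln(0.0801/0.0537)/(2πk) = 0.3999/(2π·0.0498) = 1.278 m·K/W
  R'_conv,out = 1/(2πr h) = 1/(2π·0.0801·22.2) = 0.08950 m·K/W
ΣR = 0.008783 + 1.492×10^-4 + 2.288 + 1.278 + 0.08950 = 3.664 m·K/W
Q' = ΔT/ΣR = (250 °C − 19.8 °C)/3.664 = 62.83 W/m
From the inner boundary to the perlite/calcium silicate interface, ΣR_partial = 2.297 m·K/W.
T_interface = T_in − Q'·ΣR_partial = 250 °C − (62.83)(2.297) = 106 °C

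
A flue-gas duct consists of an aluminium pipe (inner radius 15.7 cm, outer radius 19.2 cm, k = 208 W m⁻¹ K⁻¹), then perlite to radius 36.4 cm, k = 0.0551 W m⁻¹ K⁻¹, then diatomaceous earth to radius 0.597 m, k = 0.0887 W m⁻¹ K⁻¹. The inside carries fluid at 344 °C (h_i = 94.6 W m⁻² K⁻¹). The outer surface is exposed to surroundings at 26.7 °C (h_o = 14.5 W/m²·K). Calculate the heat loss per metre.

Q' = 115 W/m

Series thermal resistances, inner to outer:
  R'_conv,in = 1/(2πr h) = 1/(2π·0.157·94.6) = 0.01072 m·K/W
  R'_aluminium = ln(0.192/0.157)/(2πk) = 0.2012/(2π·208) = 1.540×10^-4 m·K/W
  R'_perlite = ln(0.364/0.192)/(2πk) = 0.6397/(2π·0.0551) = 1.848 m·K/W
  R'_diatomaceous earth = ln(0.597/0.364)/(2πk) = 0.4948/(2π·0.0887) = 0.8878 m·K/W
  R'_conv,out = 1/(2πr h) = 1/(2π·0.597·14.5) = 0.01839 m·K/W
ΣR = 0.01072 + 1.540×10^-4 + 1.848 + 0.8878 + 0.01839 = 2.765 m·K/W
Q' = ΔT/ΣR = (344 °C − 26.7 °C)/2.765 = 115 W/m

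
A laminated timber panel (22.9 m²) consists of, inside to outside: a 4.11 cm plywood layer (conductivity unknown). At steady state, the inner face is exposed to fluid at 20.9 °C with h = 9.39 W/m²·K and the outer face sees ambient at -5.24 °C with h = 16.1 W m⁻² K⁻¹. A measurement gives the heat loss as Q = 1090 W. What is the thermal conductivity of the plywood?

ΣR = ΔT/Q = |20.9 − -5.24|/1090 = 0.02398 K/W
Known resistances:
  R_conv,in = 1/(hA) = 1/(9.39·22.9) = 0.004650 K/W
  R_conv,out = 1/(hA) = 1/(16.1·22.9) = 0.002712 K/W
R_plywood = ΣR − ΣR_known = 0.02398 − 0.007362 = 0.01662 K/W
L/(kA) = 0.01662 ⇒ k = 0.0411/(0.01662·22.9) = 0.108 W/m·K

k = 0.108 W/m·K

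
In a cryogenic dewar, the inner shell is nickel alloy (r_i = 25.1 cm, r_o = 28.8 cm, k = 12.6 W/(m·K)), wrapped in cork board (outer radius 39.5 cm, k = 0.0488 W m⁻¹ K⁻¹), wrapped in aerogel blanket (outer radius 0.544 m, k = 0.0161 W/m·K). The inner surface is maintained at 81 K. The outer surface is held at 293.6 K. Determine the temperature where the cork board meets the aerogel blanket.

T = 147 K

Treat each layer as a resistance in series:
  R_nickel alloy = (1/0.251 − 1/0.288)/(4πk) = 0.5118/(4π·12.6) = 0.003233 K/W
  R_cork board = (1/0.288 − 1/0.395)/(4πk) = 0.9406/(4π·0.0488) = 1.534 K/W
  R_aerogel blanket = (1/0.395 − 1/0.544)/(4πk) = 0.6934/(4π·0.0161) = 3.427 K/W
ΣR = 0.003233 + 1.534 + 3.427 = 4.964 K/W
Q = ΔT/ΣR = (81 K − 293.6 K)/4.964 = -42.83 W
From the inner boundary to the cork board/aerogel blanket interface, ΣR_partial = 1.537 K/W.
T_interface = T_in − Q·ΣR_partial = 81 K − (-42.83)(1.537) = 147 K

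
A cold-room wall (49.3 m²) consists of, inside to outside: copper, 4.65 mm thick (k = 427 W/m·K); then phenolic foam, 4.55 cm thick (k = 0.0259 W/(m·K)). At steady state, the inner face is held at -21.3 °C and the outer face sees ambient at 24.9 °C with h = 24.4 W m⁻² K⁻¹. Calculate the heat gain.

Resistance network (inner→outer):
  R_copper = L/(kA) = 0.00465/(427·49.3) = 2.209×10^-7 K/W
  R_phenolic foam = L/(kA) = 0.0455/(0.0259·49.3) = 0.03563 K/W
  R_conv,out = 1/(hA) = 1/(24.4·49.3) = 8.313×10^-4 K/W
ΣR = 2.209×10^-7 + 0.03563 + 8.313×10^-4 = 0.03646 K/W
Q = ΔT/ΣR = (-21.3 °C − 24.9 °C)/0.03646 = -1270 W
(Negative Q ⇒ heat flows inward; heat gain = 1270 W.)

Q = 1270 W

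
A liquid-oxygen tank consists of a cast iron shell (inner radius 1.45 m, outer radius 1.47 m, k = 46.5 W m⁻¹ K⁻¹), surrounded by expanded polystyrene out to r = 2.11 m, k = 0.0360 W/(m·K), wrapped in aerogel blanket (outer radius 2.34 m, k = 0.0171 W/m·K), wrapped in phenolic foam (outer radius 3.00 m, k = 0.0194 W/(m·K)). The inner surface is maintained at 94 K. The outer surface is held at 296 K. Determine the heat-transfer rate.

Q = 191 W

Resistance network (inner→outer):
  R_cast iron = (1/1.45 − 1/1.47)/(4πk) = 0.009383/(4π·46.5) = 1.606×10^-5 K/W
  R_expanded polystyrene = (1/1.47 − 1/2.11)/(4πk) = 0.2063/(4π·0.0360) = 0.4561 K/W
  R_aerogel blanket = (1/2.11 − 1/2.34)/(4πk) = 0.04658/(4π·0.0171) = 0.2168 K/W
  R_phenolic foam = (1/2.34 − 1/3.00)/(4πk) = 0.09402/(4π·0.0194) = 0.3857 K/W
ΣR = 1.606×10^-5 + 0.4561 + 0.2168 + 0.3857 = 1.059 K/W
Q = ΔT/ΣR = (94 K − 296 K)/1.059 = -191 W
(Negative Q ⇒ heat flows inward; heat gain = 191 W.)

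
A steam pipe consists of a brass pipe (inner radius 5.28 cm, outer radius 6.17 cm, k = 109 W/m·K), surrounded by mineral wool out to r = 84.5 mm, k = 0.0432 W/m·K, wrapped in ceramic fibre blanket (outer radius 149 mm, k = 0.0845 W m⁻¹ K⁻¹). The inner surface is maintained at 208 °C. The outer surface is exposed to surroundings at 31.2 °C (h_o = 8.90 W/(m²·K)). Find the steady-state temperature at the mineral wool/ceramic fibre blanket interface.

T = 121 °C

Resistance network (inner→outer):
  R'_brass = ln(0.0617/0.0528)/(2πk) = 0.1558/(2π·109) = 2.274×10^-4 m·K/W
  R'_mineral wool = ln(0.0845/0.0617)/(2πk) = 0.3145/(2π·0.0432) = 1.159 m·K/W
  R'_ceramic fibre blanket = ln(0.149/0.0845)/(2πk) = 0.5672/(2π·0.0845) = 1.068 m·K/W
  R'_conv,out = 1/(2πr h) = 1/(2π·0.149·8.90) = 0.1200 m·K/W
ΣR = 2.274×10^-4 + 1.159 + 1.068 + 0.1200 = 2.347 m·K/W
Q' = ΔT/ΣR = (208 °C − 31.2 °C)/2.347 = 75.33 W/m
From the inner boundary to the mineral wool/ceramic fibre blanket interface, ΣR_partial = 1.159 m·K/W.
T_interface = T_in − Q'·ΣR_partial = 208 °C − (75.33)(1.159) = 121 °C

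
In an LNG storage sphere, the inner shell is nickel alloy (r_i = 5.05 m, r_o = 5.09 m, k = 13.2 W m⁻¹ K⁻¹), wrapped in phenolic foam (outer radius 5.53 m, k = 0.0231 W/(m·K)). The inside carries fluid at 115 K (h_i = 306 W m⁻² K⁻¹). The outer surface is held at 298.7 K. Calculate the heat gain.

Treat each layer as a resistance in series:
  R_conv,in = 1/(4πr²h) = 1/(4π·5.05²·306) = 1.020×10^-5 K/W
  R_nickel alloy = (1/5.05 − 1/5.09)/(4πk) = 0.001556/(4π·13.2) = 9.381×10^-6 K/W
  R_phenolic foam = (1/5.09 − 1/5.53)/(4πk) = 0.01563/(4π·0.0231) = 0.05385 K/W
ΣR = 1.020×10^-5 + 9.381×10^-6 + 0.05385 = 0.05387 K/W
Q = ΔT/ΣR = (115 K − 298.7 K)/0.05387 = -3410 W
(Negative Q ⇒ heat flows inward; heat gain = 3410 W.)

Q = 3.41 kW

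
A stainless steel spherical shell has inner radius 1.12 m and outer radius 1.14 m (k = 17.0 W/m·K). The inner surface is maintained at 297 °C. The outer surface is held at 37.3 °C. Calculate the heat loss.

Q = 4πk·ΔT/(1/r₁ − 1/r₂) = 4π × 17.0 × 259.7 / (1/1.12 − 1/1.14) = 3.54×10^6 W

Q = 3540 kW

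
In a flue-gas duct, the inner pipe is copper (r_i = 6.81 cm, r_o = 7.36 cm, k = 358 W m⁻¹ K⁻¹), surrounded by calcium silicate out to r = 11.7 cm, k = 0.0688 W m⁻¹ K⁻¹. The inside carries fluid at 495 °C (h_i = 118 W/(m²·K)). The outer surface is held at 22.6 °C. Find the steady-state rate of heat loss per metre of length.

Resistance network (inner→outer):
  R'_conv,in = 1/(2πr h) = 1/(2π·0.0681·118) = 0.01981 m·K/W
  R'_copper = ln(0.0736/0.0681)/(2πk) = 0.07767/(2π·358) = 3.453×10^-5 m·K/W
  R'_calcium silicate = ln(0.117/0.0736)/(2πk) = 0.4635/(2π·0.0688) = 1.072 m·K/W
ΣR = 0.01981 + 3.453×10^-5 + 1.072 = 1.092 m·K/W
Q' = ΔT/ΣR = (495 °C − 22.6 °C)/1.092 = 433 W/m

Q' = 433 W/m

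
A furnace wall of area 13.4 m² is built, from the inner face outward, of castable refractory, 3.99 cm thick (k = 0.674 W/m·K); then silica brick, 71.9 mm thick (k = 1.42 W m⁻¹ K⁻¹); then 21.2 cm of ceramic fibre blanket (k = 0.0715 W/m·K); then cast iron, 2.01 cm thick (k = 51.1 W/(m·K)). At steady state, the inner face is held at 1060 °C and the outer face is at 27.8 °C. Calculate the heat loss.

Q = 4500 W

Resistance network (inner→outer):
  R_castable refractory = L/(kA) = 0.0399/(0.674·13.4) = 0.004418 K/W
  R_silica brick = L/(kA) = 0.0719/(1.42·13.4) = 0.003779 K/W
  R_ceramic fibre blanket = L/(kA) = 0.212/(0.0715·13.4) = 0.2213 K/W
  R_cast iron = L/(kA) = 0.0201/(51.1·13.4) = 2.935×10^-5 K/W
ΣR = 0.004418 + 0.003779 + 0.2213 + 2.935×10^-5 = 0.2295 K/W
Q = ΔT/ΣR = (1060 °C − 27.8 °C)/0.2295 = 4500 W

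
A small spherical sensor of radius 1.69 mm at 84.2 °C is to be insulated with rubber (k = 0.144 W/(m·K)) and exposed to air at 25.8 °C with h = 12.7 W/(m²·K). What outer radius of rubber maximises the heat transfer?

For a sphere, r_cr = 2k_ins/h = 2·0.144/12.7 = 0.0227 m = 2.27 cm

r_cr = 2.27 cm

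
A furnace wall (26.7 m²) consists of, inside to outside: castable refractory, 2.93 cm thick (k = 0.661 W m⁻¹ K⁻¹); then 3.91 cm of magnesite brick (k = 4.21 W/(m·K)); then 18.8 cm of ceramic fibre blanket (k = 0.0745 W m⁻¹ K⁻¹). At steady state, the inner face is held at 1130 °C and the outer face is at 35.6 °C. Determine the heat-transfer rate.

Series thermal resistances, inner to outer:
  R_castable refractory = L/(kA) = 0.0293/(0.661·26.7) = 0.001660 K/W
  R_magnesite brick = L/(kA) = 0.0391/(4.21·26.7) = 3.478×10^-4 K/W
  R_ceramic fibre blanket = L/(kA) = 0.188/(0.0745·26.7) = 0.09451 K/W
ΣR = 0.001660 + 3.478×10^-4 + 0.09451 = 0.09652 K/W
Q = ΔT/ΣR = (1130 °C − 35.6 °C)/0.09652 = 11300 W

Q = 11300 W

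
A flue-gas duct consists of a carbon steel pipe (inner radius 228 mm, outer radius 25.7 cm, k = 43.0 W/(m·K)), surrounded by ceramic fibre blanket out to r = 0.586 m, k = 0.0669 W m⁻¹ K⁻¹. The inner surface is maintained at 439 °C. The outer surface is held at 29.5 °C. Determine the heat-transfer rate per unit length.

Series thermal resistances, inner to outer:
  R'_carbon steel = ln(0.257/0.228)/(2πk) = 0.1197/(2π·43.0) = 4.432×10^-4 m·K/W
  R'_ceramic fibre blanket = ln(0.586/0.257)/(2πk) = 0.8242/(2π·0.0669) = 1.961 m·K/W
ΣR = 4.432×10^-4 + 1.961 = 1.961 m·K/W
Q' = ΔT/ΣR = (439 °C − 29.5 °C)/1.961 = 209 W/m

Q' = 209 W/m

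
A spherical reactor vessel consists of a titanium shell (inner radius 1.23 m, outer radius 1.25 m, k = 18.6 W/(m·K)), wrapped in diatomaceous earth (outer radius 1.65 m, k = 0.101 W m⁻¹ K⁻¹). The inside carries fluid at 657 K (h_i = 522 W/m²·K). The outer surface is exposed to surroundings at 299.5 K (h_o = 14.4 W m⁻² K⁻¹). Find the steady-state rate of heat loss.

Q = 2.31 kW

Series thermal resistances, inner to outer:
  R_conv,in = 1/(4πr²h) = 1/(4π·1.23²·522) = 1.008×10^-4 K/W
  R_titanium = (1/1.23 − 1/1.25)/(4πk) = 0.01301/(4π·18.6) = 5.565×10^-5 K/W
  R_diatomaceous earth = (1/1.25 − 1/1.65)/(4πk) = 0.1939/(4π·0.101) = 0.1528 K/W
  R_conv,out = 1/(4πr²h) = 1/(4π·1.65²·14.4) = 0.002030 K/W
ΣR = 1.008×10^-4 + 5.565×10^-5 + 0.1528 + 0.002030 = 0.1550 K/W
Q = ΔT/ΣR = (657 K − 299.5 K)/0.1550 = 2310 W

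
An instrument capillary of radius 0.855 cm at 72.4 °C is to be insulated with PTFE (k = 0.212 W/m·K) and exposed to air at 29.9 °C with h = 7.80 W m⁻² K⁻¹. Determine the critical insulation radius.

For a cylinder, r_cr = k_ins/h = 0.212/7.80 = 0.0272 m = 2.72 cm

r_cr = 2.72 cm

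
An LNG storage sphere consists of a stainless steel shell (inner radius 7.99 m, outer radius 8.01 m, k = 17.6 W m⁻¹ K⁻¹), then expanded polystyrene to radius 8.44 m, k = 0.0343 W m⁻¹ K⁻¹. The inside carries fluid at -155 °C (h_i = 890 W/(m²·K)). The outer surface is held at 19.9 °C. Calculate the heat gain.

Q = 11.8 kW

Resistance network (inner→outer):
  R_conv,in = 1/(4πr²h) = 1/(4π·7.99²·890) = 1.401×10^-6 K/W
  R_stainless steel = (1/7.99 − 1/8.01)/(4πk) = 3.125×10^-4/(4π·17.6) = 1.413×10^-6 K/W
  R_expanded polystyrene = (1/8.01 − 1/8.44)/(4πk) = 0.006361/(4π·0.0343) = 0.01476 K/W
ΣR = 1.401×10^-6 + 1.413×10^-6 + 0.01476 = 0.01476 K/W
Q = ΔT/ΣR = (-155 °C − 19.9 °C)/0.01476 = -11800 W
(Negative Q ⇒ heat flows inward; heat gain = 11800 W.)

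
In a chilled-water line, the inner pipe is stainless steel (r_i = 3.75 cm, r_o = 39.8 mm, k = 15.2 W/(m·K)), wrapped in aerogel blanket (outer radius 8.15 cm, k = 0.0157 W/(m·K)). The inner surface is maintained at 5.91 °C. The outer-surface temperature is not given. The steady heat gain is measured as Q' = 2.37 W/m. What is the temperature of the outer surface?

T_out = 23.1 °C

Series resistances:
  R'_stainless steel = ln(0.0398/0.0375)/(2πk) = 0.05953/(2π·15.2) = 6.233×10^-4 m·K/W
  R'_aerogel blanket = ln(0.0815/0.0398)/(2πk) = 0.7167/(2π·0.0157) = 7.266 m·K/W
ΣR = 7.266 m·K/W
ΔT = Q'·ΣR = 2.37 × 7.266 = 17.22 K
Heat flows inward, so T_out = T_in + ΔT = 5.91 + 17.22 = 23.1 °C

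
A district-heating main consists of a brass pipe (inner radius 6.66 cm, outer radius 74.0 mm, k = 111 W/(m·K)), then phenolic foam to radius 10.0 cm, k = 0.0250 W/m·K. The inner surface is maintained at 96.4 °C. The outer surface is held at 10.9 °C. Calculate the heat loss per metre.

Q' = 44.6 W/m

Resistance network (inner→outer):
  R'_brass = ln(0.0740/0.0666)/(2πk) = 0.1054/(2π·111) = 1.511×10^-4 m·K/W
  R'_phenolic foam = ln(0.100/0.0740)/(2πk) = 0.3011/(2π·0.0250) = 1.917 m·K/W
ΣR = 1.511×10^-4 + 1.917 = 1.917 m·K/W
Q' = ΔT/ΣR = (96.4 °C − 10.9 °C)/1.917 = 44.6 W/m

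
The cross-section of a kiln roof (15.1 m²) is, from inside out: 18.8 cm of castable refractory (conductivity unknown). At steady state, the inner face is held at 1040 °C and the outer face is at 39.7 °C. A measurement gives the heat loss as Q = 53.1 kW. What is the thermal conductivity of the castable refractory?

k = 0.661 W/m·K

ΣR = ΔT/Q = |1040 − 39.7|/53100 = 0.01884 K/W
L/(kA) = 0.01884 ⇒ k = 0.188/(0.01884·15.1) = 0.661 W/m·K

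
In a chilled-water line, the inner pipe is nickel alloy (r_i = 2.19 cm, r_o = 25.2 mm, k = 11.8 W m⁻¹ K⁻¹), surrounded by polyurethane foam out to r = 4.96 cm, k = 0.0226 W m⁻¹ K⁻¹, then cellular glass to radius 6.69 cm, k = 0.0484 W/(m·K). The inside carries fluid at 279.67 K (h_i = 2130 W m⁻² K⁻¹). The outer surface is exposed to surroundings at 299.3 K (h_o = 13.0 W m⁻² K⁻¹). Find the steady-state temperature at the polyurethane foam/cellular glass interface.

Series thermal resistances, inner to outer:
  R'_conv,in = 1/(2πr h) = 1/(2π·0.0219·2130) = 0.003412 m·K/W
  R'_nickel alloy = ln(0.0252/0.0219)/(2πk) = 0.1404/(2π·11.8) = 0.001893 m·K/W
  R'_polyurethane foam = ln(0.0496/0.0252)/(2πk) = 0.6771/(2π·0.0226) = 4.769 m·K/W
  R'_cellular glass = ln(0.0669/0.0496)/(2πk) = 0.2992/(2π·0.0484) = 0.9839 m·K/W
  R'_conv,out = 1/(2πr h) = 1/(2π·0.0669·13.0) = 0.1830 m·K/W
ΣR = 0.003412 + 0.001893 + 4.769 + 0.9839 + 0.1830 = 5.941 m·K/W
Q' = ΔT/ΣR = (279.67 K − 299.3 K)/5.941 = -3.304 W/m
From the inner boundary to the polyurethane foam/cellular glass interface, ΣR_partial = 4.774 m·K/W.
T_interface = T_in − Q'·ΣR_partial = 279.67 K − (-3.304)(4.774) = 295.4 K

T = 295.4 K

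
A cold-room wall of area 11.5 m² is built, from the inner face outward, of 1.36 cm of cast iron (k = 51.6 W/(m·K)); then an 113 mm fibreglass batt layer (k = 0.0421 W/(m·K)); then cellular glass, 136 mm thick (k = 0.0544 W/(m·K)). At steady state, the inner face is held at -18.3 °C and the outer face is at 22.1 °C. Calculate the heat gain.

Q = 89.6 W

Resistance network (inner→outer):
  R_cast iron = L/(kA) = 0.0136/(51.6·11.5) = 2.292×10^-5 K/W
  R_fibreglass batt = L/(kA) = 0.113/(0.0421·11.5) = 0.2334 K/W
  R_cellular glass = L/(kA) = 0.136/(0.0544·11.5) = 0.2174 K/W
ΣR = 2.292×10^-5 + 0.2334 + 0.2174 = 0.4508 K/W
Q = ΔT/ΣR = (-18.3 °C − 22.1 °C)/0.4508 = -89.6 W
(Negative Q ⇒ heat flows inward; heat gain = 89.6 W.)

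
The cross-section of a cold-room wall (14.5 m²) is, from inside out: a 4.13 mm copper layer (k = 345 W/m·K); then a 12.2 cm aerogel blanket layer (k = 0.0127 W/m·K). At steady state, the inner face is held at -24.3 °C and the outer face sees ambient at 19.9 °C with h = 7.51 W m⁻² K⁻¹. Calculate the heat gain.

Treat each layer as a resistance in series:
  R_copper = L/(kA) = 0.00413/(345·14.5) = 8.256×10^-7 K/W
  R_aerogel blanket = L/(kA) = 0.122/(0.0127·14.5) = 0.6625 K/W
  R_conv,out = 1/(hA) = 1/(7.51·14.5) = 0.009183 K/W
ΣR = 8.256×10^-7 + 0.6625 + 0.009183 = 0.6717 K/W
Q = ΔT/ΣR = (-24.3 °C − 19.9 °C)/0.6717 = -65.8 W
(Negative Q ⇒ heat flows inward; heat gain = 65.8 W.)

Q = 65.8 W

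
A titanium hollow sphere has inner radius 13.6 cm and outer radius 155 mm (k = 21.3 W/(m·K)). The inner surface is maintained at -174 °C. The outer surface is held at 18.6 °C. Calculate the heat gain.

Q = 4πk·ΔT/(1/r₁ − 1/r₂) = 4π × 21.3 × 192.6 / (1/0.136 − 1/0.155) = 57200 W

Q = 57.2 kW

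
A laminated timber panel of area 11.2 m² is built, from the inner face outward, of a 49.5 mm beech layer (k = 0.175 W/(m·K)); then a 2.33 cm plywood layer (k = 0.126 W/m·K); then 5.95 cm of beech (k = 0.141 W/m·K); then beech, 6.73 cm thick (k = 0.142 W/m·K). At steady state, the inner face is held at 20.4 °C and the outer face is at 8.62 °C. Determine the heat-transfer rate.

Series thermal resistances, inner to outer:
  R_beech = L/(kA) = 0.0495/(0.175·11.2) = 0.02526 K/W
  R_plywood = L/(kA) = 0.0233/(0.126·11.2) = 0.01651 K/W
  R_beech = L/(kA) = 0.0595/(0.141·11.2) = 0.03768 K/W
  R_beech = L/(kA) = 0.0673/(0.142·11.2) = 0.04232 K/W
ΣR = 0.02526 + 0.01651 + 0.03768 + 0.04232 = 0.1218 K/W
Q = ΔT/ΣR = (20.4 °C − 8.62 °C)/0.1218 = 96.7 W

Q = 96.7 W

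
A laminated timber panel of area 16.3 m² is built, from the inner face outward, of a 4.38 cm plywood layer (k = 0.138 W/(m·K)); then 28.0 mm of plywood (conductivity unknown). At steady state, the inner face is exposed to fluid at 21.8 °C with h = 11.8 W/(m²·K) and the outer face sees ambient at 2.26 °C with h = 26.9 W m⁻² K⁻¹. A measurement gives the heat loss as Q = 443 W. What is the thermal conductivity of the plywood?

k = 0.100 W/m·K

ΣR = ΔT/Q = |21.8 − 2.26|/443 = 0.04411 K/W
Known resistances:
  R_conv,in = 1/(hA) = 1/(11.8·16.3) = 0.005199 K/W
  R_plywood = L/(kA) = 0.0438/(0.138·16.3) = 0.01947 K/W
  R_conv,out = 1/(hA) = 1/(26.9·16.3) = 0.002281 K/W
R_plywood = ΣR − ΣR_known = 0.04411 − 0.02695 = 0.01716 K/W
L/(kA) = 0.01716 ⇒ k = 0.0280/(0.01716·16.3) = 0.100 W/m·K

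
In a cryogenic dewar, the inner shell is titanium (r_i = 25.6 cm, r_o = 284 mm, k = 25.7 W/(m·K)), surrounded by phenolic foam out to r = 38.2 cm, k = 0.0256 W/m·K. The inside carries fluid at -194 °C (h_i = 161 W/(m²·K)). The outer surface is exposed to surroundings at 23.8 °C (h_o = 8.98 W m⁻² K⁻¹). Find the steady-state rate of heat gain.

Q = 75.7 W

Series thermal resistances, inner to outer:
  R_conv,in = 1/(4πr²h) = 1/(4π·0.256²·161) = 0.007542 K/W
  R_titanium = (1/0.256 − 1/0.284)/(4πk) = 0.3851/(4π·25.7) = 0.001192 K/W
  R_phenolic foam = (1/0.284 − 1/0.382)/(4πk) = 0.9033/(4π·0.0256) = 2.808 K/W
  R_conv,out = 1/(4πr²h) = 1/(4π·0.382²·8.98) = 0.06073 K/W
ΣR = 0.007542 + 0.001192 + 2.808 + 0.06073 = 2.877 K/W
Q = ΔT/ΣR = (-194 °C − 23.8 °C)/2.877 = -75.7 W
(Negative Q ⇒ heat flows inward; heat gain = 75.7 W.)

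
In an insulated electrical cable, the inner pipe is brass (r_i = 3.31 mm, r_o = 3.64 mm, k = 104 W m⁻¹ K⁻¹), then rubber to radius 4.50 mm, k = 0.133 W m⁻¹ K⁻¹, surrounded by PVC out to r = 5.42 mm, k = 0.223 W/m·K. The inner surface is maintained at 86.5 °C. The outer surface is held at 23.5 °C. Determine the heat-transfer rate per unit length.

Q' = 163 W/m

Series thermal resistances, inner to outer:
  R'_brass = ln(0.00364/0.00331)/(2πk) = 0.09504/(2π·104) = 1.454×10^-4 m·K/W
  R'_rubber = ln(0.00450/0.00364)/(2πk) = 0.2121/(2π·0.133) = 0.2538 m·K/W
  R'_PVC = ln(0.00542/0.00450)/(2πk) = 0.1860/(2π·0.223) = 0.1328 m·K/W
ΣR = 1.454×10^-4 + 0.2538 + 0.1328 = 0.3867 m·K/W
Q' = ΔT/ΣR = (86.5 °C − 23.5 °C)/0.3867 = 163 W/m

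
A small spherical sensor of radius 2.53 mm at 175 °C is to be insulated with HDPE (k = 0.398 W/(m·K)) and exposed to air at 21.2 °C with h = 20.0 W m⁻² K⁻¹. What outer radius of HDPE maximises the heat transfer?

For a sphere, r_cr = 2k_ins/h = 2·0.398/20.0 = 0.0398 m = 3.98 cm

r_cr = 3.98 cm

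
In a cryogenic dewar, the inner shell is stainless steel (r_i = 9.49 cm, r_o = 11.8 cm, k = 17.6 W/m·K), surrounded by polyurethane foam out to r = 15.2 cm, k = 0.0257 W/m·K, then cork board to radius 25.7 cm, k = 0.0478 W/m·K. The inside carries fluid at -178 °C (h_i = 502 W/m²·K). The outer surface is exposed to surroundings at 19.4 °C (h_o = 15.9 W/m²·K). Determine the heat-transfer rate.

Q = 18.9 W

Treat each layer as a resistance in series:
  R_conv,in = 1/(4πr²h) = 1/(4π·0.0949²·502) = 0.01760 K/W
  R_stainless steel = (1/0.0949 − 1/0.118)/(4πk) = 2.063/(4π·17.6) = 0.009327 K/W
  R_polyurethane foam = (1/0.118 − 1/0.152)/(4πk) = 1.896/(4π·0.0257) = 5.870 K/W
  R_cork board = (1/0.152 − 1/0.257)/(4πk) = 2.688/(4π·0.0478) = 4.475 K/W
  R_conv,out = 1/(4πr²h) = 1/(4π·0.257²·15.9) = 0.07578 K/W
ΣR = 0.01760 + 0.009327 + 5.870 + 4.475 + 0.07578 = 10.45 K/W
Q = ΔT/ΣR = (-178 °C − 19.4 °C)/10.45 = -18.9 W
(Negative Q ⇒ heat flows inward; heat gain = 18.9 W.)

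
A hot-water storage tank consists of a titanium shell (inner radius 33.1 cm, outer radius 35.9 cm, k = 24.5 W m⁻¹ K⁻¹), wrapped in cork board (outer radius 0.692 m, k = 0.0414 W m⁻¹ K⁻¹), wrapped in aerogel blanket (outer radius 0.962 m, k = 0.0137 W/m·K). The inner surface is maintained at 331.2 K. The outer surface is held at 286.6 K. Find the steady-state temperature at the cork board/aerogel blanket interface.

Series thermal resistances, inner to outer:
  R_titanium = (1/0.331 − 1/0.359)/(4πk) = 0.2356/(4π·24.5) = 7.653×10^-4 K/W
  R_cork board = (1/0.359 − 1/0.692)/(4πk) = 1.340/(4π·0.0414) = 2.577 K/W
  R_aerogel blanket = (1/0.692 − 1/0.962)/(4πk) = 0.4056/(4π·0.0137) = 2.356 K/W
ΣR = 7.653×10^-4 + 2.577 + 2.356 = 4.934 K/W
Q = ΔT/ΣR = (331.2 K − 286.6 K)/4.934 = 9.039 W
From the inner boundary to the cork board/aerogel blanket interface, ΣR_partial = 2.578 K/W.
T_interface = T_in − Q·ΣR_partial = 331.2 K − (9.039)(2.578) = 307.9 K

T = 307.9 K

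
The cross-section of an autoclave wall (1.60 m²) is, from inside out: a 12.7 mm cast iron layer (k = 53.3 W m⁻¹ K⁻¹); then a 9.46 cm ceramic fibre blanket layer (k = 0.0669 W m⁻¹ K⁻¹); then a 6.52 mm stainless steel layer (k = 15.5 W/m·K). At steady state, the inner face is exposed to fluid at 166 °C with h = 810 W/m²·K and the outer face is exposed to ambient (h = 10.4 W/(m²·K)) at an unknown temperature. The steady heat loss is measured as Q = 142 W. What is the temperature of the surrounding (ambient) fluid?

Series resistances:
  R_conv,in = 1/(hA) = 1/(810·1.60) = 7.716×10^-4 K/W
  R_cast iron = L/(kA) = 0.0127/(53.3·1.60) = 1.489×10^-4 K/W
  R_ceramic fibre blanket = L/(kA) = 0.0946/(0.0669·1.60) = 0.8838 K/W
  R_stainless steel = L/(kA) = 0.00652/(15.5·1.60) = 2.629×10^-4 K/W
  R_conv,out = 1/(hA) = 1/(10.4·1.60) = 0.06010 K/W
ΣR = 0.9451 K/W
ΔT = Q·ΣR = 142 × 0.9451 = 134.2 K
Heat flows outward, so T_out = T_in − ΔT = 166 − 134.2 = 31.8 °C

T_out = 31.8 °C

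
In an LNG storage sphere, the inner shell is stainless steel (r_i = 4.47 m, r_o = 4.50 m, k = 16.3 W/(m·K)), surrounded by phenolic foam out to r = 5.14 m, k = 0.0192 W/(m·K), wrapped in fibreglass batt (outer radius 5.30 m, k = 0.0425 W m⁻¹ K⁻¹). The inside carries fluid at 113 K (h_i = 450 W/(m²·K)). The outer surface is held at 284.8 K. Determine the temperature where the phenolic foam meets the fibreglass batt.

Resistance network (inner→outer):
  R_conv,in = 1/(4πr²h) = 1/(4π·4.47²·450) = 8.850×10^-6 K/W
  R_stainless steel = (1/4.47 − 1/4.50)/(4πk) = 0.001491/(4π·16.3) = 7.281×10^-6 K/W
  R_phenolic foam = (1/4.50 − 1/5.14)/(4πk) = 0.02767/(4π·0.0192) = 0.1147 K/W
  R_fibreglass batt = (1/5.14 − 1/5.30)/(4πk) = 0.005873/(4π·0.0425) = 0.01100 K/W
ΣR = 8.850×10^-6 + 7.281×10^-6 + 0.1147 + 0.01100 = 0.1257 K/W
Q = ΔT/ΣR = (113 K − 284.8 K)/0.1257 = -1367 W
From the inner boundary to the phenolic foam/fibreglass batt interface, ΣR_partial = 0.1147 K/W.
T_interface = T_in − Q·ΣR_partial = 113 K − (-1367)(0.1147) = 269.8 K

T = 269.8 K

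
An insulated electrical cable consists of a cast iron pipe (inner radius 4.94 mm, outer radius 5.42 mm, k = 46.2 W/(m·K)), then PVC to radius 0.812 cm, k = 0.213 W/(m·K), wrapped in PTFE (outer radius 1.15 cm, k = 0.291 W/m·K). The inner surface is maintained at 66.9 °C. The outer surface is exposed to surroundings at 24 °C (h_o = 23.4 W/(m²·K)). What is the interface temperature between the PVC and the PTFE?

T = 54.9 °C

Resistance network (inner→outer):
  R'_cast iron = ln(0.00542/0.00494)/(2πk) = 0.09273/(2π·46.2) = 3.194×10^-4 m·K/W
  R'_PVC = ln(0.00812/0.00542)/(2πk) = 0.4042/(2π·0.213) = 0.3020 m·K/W
  R'_PTFE = ln(0.0115/0.00812)/(2πk) = 0.3480/(2π·0.291) = 0.1903 m·K/W
  R'_conv,out = 1/(2πr h) = 1/(2π·0.0115·23.4) = 0.5914 m·K/W
ΣR = 3.194×10^-4 + 0.3020 + 0.1903 + 0.5914 = 1.084 m·K/W
Q' = ΔT/ΣR = (66.9 °C − 24 °C)/1.084 = 39.58 W/m
From the inner boundary to the PVC/PTFE interface, ΣR_partial = 0.3023 m·K/W.
T_interface = T_in − Q'·ΣR_partial = 66.9 °C − (39.58)(0.3023) = 54.9 °C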